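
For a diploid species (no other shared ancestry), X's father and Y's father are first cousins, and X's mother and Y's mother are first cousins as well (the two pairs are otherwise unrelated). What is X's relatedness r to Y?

0.0625

Independent pedigree routes through distinct common ancestors add.
X and Y are related in two ways: second cousins through their fathers (r = 1/32) and second cousins through their mothers (r = 1/32).
r = 1/32 + 1/32 = 1/16 = 0.0625.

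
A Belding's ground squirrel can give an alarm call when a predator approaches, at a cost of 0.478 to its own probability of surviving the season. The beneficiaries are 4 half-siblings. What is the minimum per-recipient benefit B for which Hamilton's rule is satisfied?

0.478

r to a half-sibling = 1/4 (half-sibs share one parent — one path of length 2: r = (1/2)^2 = 1/4).
Hamilton's rule with n recipients of equal r: n·r·B > C, so B > C/(n·r) = 0.478/(4·0.25) = 0.478.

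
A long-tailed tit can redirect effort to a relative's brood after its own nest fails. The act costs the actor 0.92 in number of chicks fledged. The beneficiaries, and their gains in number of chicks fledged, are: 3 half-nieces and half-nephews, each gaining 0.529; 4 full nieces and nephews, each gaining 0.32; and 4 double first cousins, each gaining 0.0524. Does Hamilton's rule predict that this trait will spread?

No

Hamilton's rule: the trait is favored when the sum of r·B over every recipient exceeds the actor's cost C.
r to a half-niece or half-nephew = 1/8 (half-aunt/uncle↔niece/nephew: one path of length 3: r = (1/2)^3 = 1/8).
r to a full niece or nephew = 0.25 (full aunt/uncle↔niece/nephew: two paths of length 3 through the shared grandparent pair: r = 2·(1/2)^3 = 1/4).
r to a double first cousin = 0.25 (double first cousins share both grandparent pairs — four paths of length 4: r = 4·(1/2)^4 = 1/4).
Summing one r·B term per recipient: 3·0.125·0.529 + 4·0.25·0.32 + 4·0.25·0.0524 = 0.570775.
0.570775 < 0.92: the indirect benefit is less than the cost.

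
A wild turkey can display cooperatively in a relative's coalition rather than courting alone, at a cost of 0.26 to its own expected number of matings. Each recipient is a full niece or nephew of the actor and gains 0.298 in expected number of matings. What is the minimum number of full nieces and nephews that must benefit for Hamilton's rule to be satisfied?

4

r to a full niece or nephew = 1/4 (full aunt/uncle↔niece/nephew: two paths of length 3 through the shared grandparent pair: r = 2·(1/2)^3 = 1/4).
Hamilton's rule: n·r·B > C  ⇒  n > C/(r·B) = 0.26/(0.25·0.298) = 3.49.
The smallest integer exceeding 3.49 is 4.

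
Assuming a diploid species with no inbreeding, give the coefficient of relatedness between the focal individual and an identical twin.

Each parent–offspring link contributes a factor of 1/2, and independent paths through distinct common ancestors add.
Monozygotic twins share every allele identical by descent: r = 1.

1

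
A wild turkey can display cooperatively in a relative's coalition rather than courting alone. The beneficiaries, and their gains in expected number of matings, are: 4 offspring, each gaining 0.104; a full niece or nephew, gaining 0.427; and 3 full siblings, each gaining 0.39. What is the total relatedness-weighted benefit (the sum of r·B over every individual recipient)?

0.89975

r to an offspring = 0.5 (one parent–offspring link: r = (1/2)^1 = 1/2).
r to a full niece or nephew = 1/4 (full aunt/uncle↔niece/nephew: two paths of length 3 through the shared grandparent pair: r = 2·(1/2)^3 = 1/4).
r to a full sibling = 1/2 (full sibs share both parents — two paths of length 2: r = 2·(1/2)^2 = 1/2).
Summing one r·B term per recipient: 4·0.5·0.104 + 1·0.25·0.427 + 3·0.5·0.39 = 0.89975.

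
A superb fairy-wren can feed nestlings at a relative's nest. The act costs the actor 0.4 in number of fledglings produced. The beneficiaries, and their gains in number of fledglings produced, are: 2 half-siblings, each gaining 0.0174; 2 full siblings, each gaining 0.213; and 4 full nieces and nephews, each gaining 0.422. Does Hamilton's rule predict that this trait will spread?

Hamilton's rule: the trait is favored when the sum of r·B over every recipient exceeds the actor's cost C.
r to a half-sibling = 0.25 (half-sibs share one parent — one path of length 2: r = (1/2)^2 = 1/4).
r to a full sibling = 0.5 (full sibs share both parents — two paths of length 2: r = 2·(1/2)^2 = 1/2).
r to a full niece or nephew = 1/4 (full aunt/uncle↔niece/nephew: two paths of length 3 through the shared grandparent pair: r = 2·(1/2)^3 = 1/4).
Summing one r·B term per recipient: 2·0.25·0.0174 + 2·0.5·0.213 + 4·0.25·0.422 = 0.6437.
0.6437 > 0.4: the indirect benefit exceeds the cost.

Yes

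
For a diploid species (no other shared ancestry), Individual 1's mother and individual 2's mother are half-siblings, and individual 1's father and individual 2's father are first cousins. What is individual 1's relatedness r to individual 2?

Relatedness sums over independent paths through distinct common ancestors.
Individual 1 and individual 2 are related in two ways: half first cousins through their mothers (r = 1/16) and second cousins through their fathers (r = 1/32).
r = 1/16 + 1/32 = 0.09375.

0.09375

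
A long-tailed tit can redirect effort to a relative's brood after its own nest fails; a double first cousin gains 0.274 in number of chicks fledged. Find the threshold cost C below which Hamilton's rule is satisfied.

r to a double first cousin = 1/4 (double first cousins share both grandparent pairs — four paths of length 4: r = 4·(1/2)^4 = 1/4).
Hamilton's rule: n·r·B > C, so the trait is favored while C < n·r·B = 1·0.25·0.274 = 0.0685.

0.0685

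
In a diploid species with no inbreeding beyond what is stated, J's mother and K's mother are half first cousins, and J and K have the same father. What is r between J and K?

0.265625

With two independent routes of shared ancestry, r is the sum of the two contributions.
J and K are related in two ways: half second cousins through their mothers (r = 1/64) and half-sibs through their shared father (r = 1/4).
r = 1/64 + 1/4 = 17/64 = 0.265625.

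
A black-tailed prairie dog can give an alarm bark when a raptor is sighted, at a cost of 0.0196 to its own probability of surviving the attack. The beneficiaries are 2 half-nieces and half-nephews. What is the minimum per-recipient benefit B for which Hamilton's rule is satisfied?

0.0784

r to a half-niece or half-nephew = 0.125 (half-aunt/uncle↔niece/nephew: one path of length 3: r = (1/2)^3 = 1/8).
Hamilton's rule with n recipients of equal r: n·r·B > C, so B > C/(n·r) = 0.0196/(2·0.125) = 0.0784.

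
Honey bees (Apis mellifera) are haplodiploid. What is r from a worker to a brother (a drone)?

Her haploid brother carries none of their father's genes and a random half of their mother's genome; that half matches the maternal half of her own genome with probability 1/2: r = 1/2 · 1/2 = 1/4.

0.25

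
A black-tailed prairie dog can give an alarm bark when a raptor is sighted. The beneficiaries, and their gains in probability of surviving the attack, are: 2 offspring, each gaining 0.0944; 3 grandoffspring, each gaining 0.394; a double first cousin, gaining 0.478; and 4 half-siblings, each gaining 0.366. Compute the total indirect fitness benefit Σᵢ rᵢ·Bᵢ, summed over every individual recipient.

0.8754

r to an offspring = 0.5 (one parent–offspring link: r = (1/2)^1 = 1/2).
r to a grandoffspring = 0.25 (two parent–offspring links: r = (1/2)^2 = 1/4).
r to a double first cousin = 1/4 (double first cousins share both grandparent pairs — four paths of length 4: r = 4·(1/2)^4 = 1/4).
r to a half-sibling = 1/4 (half-sibs share one parent — one path of length 2: r = (1/2)^2 = 1/4).
Summing one r·B term per recipient: 2·0.5·0.0944 + 3·0.25·0.394 + 1·0.25·0.478 + 4·0.25·0.366 = 0.8754.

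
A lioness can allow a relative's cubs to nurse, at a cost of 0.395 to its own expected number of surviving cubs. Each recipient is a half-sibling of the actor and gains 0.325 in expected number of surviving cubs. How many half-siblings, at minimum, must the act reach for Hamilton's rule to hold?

5

r to a half-sibling = 1/4 (half-sibs share one parent — one path of length 2: r = (1/2)^2 = 1/4).
Hamilton's rule: n·r·B > C  ⇒  n > C/(r·B) = 0.395/(0.25·0.325) = 4.862.
The smallest integer exceeding 4.862 is 5.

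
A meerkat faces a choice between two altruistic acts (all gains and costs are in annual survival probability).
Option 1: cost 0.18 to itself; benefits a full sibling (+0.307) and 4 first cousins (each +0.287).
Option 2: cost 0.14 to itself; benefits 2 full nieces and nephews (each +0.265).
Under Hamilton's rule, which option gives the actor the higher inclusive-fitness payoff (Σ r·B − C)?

Option 1: r to a full sibling = 0.5.
Option 1: r to a first cousin = 0.125.
Option 1: Σ r·B − C = (1·0.5·0.307 + 4·0.125·0.287) − 0.18 = 0.117.
Option 2: r to a full niece or nephew = 0.25.
Option 2: Σ r·B − C = (2·0.25·0.265) − 0.14 = -0.0075.
Option 1 has the higher net inclusive-fitness payoff.

Option 1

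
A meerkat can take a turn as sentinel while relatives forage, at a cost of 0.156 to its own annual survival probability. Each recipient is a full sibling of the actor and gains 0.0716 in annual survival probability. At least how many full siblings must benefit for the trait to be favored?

r to a full sibling = 1/2 (full sibs share both parents — two paths of length 2: r = 2·(1/2)^2 = 1/2).
Hamilton's rule: n·r·B > C  ⇒  n > C/(r·B) = 0.156/(0.5·0.0716) = 4.358.
The smallest integer exceeding 4.358 is 5.

5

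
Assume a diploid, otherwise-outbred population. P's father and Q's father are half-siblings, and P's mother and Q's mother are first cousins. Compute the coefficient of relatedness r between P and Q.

Independent pedigree routes through distinct common ancestors add.
P and Q are related in two ways: half first cousins through their fathers (r = 1/16) and second cousins through their mothers (r = 1/32).
r = 1/16 + 1/32 = 0.09375.

0.09375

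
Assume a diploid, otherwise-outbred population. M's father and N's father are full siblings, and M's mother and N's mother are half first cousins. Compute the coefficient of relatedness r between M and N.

0.140625

Wright's path rule: contributions from independent ancestry routes add.
M and N are related in two ways: first cousins through their fathers (r = 1/8) and half second cousins through their mothers (r = 1/64).
r = 1/8 + 1/64 = 0.140625.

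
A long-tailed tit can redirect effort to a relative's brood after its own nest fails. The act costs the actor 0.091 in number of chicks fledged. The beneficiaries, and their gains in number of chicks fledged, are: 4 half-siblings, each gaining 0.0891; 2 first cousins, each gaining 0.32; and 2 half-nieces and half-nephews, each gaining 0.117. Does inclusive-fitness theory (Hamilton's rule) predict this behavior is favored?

Yes

Hamilton's rule: the trait is favored when the sum of r·B over every recipient exceeds the actor's cost C.
r to a half-sibling = 1/4 (half-sibs share one parent — one path of length 2: r = (1/2)^2 = 1/4).
r to a first cousin = 1/8 (first cousins share one grandparent pair — two paths of length 4: r = 2·(1/2)^4 = 1/8).
r to a half-niece or half-nephew = 1/8 (half-aunt/uncle↔niece/nephew: one path of length 3: r = (1/2)^3 = 1/8).
Summing one r·B term per recipient: 4·0.25·0.0891 + 2·0.125·0.32 + 2·0.125·0.117 = 0.19835.
0.19835 > 0.091: the indirect benefit exceeds the cost.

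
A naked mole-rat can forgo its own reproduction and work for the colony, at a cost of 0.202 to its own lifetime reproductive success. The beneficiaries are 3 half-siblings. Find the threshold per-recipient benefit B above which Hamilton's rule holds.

0.2693

r to a half-sibling = 0.25 (half-sibs share one parent — one path of length 2: r = (1/2)^2 = 1/4).
Hamilton's rule with n recipients of equal r: n·r·B > C, so B > C/(n·r) = 0.202/(3·0.25) = 0.2693.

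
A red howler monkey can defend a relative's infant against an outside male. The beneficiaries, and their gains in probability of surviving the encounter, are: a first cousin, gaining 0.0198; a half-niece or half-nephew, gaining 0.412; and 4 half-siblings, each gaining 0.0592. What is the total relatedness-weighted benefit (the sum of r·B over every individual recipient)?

0.113175

r to a first cousin = 0.125 (first cousins share one grandparent pair — two paths of length 4: r = 2·(1/2)^4 = 1/8).
r to a half-niece or half-nephew = 0.125 (half-aunt/uncle↔niece/nephew: one path of length 3: r = (1/2)^3 = 1/8).
r to a half-sibling = 0.25 (half-sibs share one parent — one path of length 2: r = (1/2)^2 = 1/4).
Summing one r·B term per recipient: 1·0.125·0.0198 + 1·0.125·0.412 + 4·0.25·0.0592 = 0.113175.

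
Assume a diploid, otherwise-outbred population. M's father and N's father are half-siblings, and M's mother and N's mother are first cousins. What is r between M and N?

Wright's path rule: contributions from independent ancestry routes add.
M and N are related in two ways: half first cousins through their fathers (r = 1/16) and second cousins through their mothers (r = 1/32).
r = 1/16 + 1/32 = 0.09375.

0.09375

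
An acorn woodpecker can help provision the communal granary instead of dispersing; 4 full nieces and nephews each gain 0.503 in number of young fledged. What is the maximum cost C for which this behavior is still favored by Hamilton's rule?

r to a full niece or nephew = 1/4 (full aunt/uncle↔niece/nephew: two paths of length 3 through the shared grandparent pair: r = 2·(1/2)^3 = 1/4).
Hamilton's rule: n·r·B > C, so the trait is favored while C < n·r·B = 4·0.25·0.503 = 0.503.

0.503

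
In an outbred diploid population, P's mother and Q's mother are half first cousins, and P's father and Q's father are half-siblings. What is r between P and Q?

0.078125

Independent pedigree routes through distinct common ancestors add.
P and Q are related in two ways: half second cousins through their mothers (r = 1/64) and half first cousins through their fathers (r = 1/16).
r = 1/64 + 1/16 = 5/64 = 0.078125.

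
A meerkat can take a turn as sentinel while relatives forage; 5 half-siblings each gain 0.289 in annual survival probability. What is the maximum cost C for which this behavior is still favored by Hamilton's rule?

0.36125

r to a half-sibling = 0.25 (half-sibs share one parent — one path of length 2: r = (1/2)^2 = 1/4).
Hamilton's rule: n·r·B > C, so the trait is favored while C < n·r·B = 5·0.25·0.289 = 0.36125.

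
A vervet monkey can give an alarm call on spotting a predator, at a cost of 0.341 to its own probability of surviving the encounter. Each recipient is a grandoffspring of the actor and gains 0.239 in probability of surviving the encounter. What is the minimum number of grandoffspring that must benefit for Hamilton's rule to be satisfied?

r to a grandoffspring = 0.25 (two parent–offspring links: r = (1/2)^2 = 1/4).
Hamilton's rule: n·r·B > C  ⇒  n > C/(r·B) = 0.341/(0.25·0.239) = 5.707.
The smallest integer exceeding 5.707 is 6.

6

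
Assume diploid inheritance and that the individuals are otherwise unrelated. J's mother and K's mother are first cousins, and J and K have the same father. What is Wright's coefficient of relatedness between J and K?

0.28125

Independent pedigree routes through distinct common ancestors add.
J and K are related in two ways: second cousins through their mothers (r = 1/32) and half-sibs through their shared father (r = 1/4).
r = 1/32 + 1/4 = 9/32 = 0.28125.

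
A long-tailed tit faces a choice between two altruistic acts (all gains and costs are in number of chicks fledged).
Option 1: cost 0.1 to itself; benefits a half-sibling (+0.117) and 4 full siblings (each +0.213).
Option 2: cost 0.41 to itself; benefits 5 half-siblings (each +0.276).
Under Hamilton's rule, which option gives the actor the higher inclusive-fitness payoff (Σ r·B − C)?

Option 1

Option 1: r to a half-sibling = 0.25.
Option 1: r to a full sibling = 0.5.
Option 1: Σ r·B − C = (1·0.25·0.117 + 4·0.5·0.213) − 0.1 = 0.35525.
Option 2: r to a half-sibling = 0.25.
Option 2: Σ r·B − C = (5·0.25·0.276) − 0.41 = -0.065.
Option 1 has the higher net inclusive-fitness payoff.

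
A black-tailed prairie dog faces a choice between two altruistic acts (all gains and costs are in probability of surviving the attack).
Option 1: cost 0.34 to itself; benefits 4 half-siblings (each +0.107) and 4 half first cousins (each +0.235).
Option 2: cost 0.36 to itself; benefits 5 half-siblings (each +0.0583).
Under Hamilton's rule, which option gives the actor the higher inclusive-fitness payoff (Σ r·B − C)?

Option 1

Option 1: r to a half-sibling = 0.25.
Option 1: r to a half first cousin = 0.0625.
Option 1: Σ r·B − C = (4·0.25·0.107 + 4·0.0625·0.235) − 0.34 = -0.17425.
Option 2: r to a half-sibling = 0.25.
Option 2: Σ r·B − C = (5·0.25·0.0583) − 0.36 = -0.287125.
Option 1 has the higher net inclusive-fitness payoff.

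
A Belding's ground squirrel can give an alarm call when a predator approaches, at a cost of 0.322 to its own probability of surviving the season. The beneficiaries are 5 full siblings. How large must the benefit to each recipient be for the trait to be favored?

0.1288

r to a full sibling = 1/2 (full sibs share both parents — two paths of length 2: r = 2·(1/2)^2 = 1/2).
Hamilton's rule with n recipients of equal r: n·r·B > C, so B > C/(n·r) = 0.322/(5·0.5) = 0.1288.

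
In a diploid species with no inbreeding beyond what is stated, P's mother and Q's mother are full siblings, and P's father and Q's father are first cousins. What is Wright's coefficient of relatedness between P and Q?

0.15625

Relatedness sums over independent paths through distinct common ancestors.
P and Q are related in two ways: first cousins through their mothers (r = 1/8) and second cousins through their fathers (r = 1/32).
r = 1/8 + 1/32 = 5/32 = 0.15625.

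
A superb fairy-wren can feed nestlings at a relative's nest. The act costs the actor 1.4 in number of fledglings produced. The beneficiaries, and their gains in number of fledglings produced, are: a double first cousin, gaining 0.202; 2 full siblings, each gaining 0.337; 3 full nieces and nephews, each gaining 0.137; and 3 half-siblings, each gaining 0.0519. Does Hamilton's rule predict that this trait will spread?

No

Hamilton's rule: the trait is favored when the sum of r·B over every recipient exceeds the actor's cost C.
r to a double first cousin = 0.25 (double first cousins share both grandparent pairs — four paths of length 4: r = 4·(1/2)^4 = 1/4).
r to a full sibling = 0.5 (full sibs share both parents — two paths of length 2: r = 2·(1/2)^2 = 1/2).
r to a full niece or nephew = 1/4 (full aunt/uncle↔niece/nephew: two paths of length 3 through the shared grandparent pair: r = 2·(1/2)^3 = 1/4).
r to a half-sibling = 0.25 (half-sibs share one parent — one path of length 2: r = (1/2)^2 = 1/4).
Summing one r·B term per recipient: 1·0.25·0.202 + 2·0.5·0.337 + 3·0.25·0.137 + 3·0.25·0.0519 = 0.529175.
0.529175 < 1.4: the indirect benefit is less than the cost.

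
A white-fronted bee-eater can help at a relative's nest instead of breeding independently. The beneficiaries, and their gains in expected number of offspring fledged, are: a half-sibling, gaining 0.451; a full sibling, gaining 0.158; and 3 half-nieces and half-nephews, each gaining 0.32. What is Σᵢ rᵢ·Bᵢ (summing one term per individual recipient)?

0.31175

r to a half-sibling = 0.25 (half-sibs share one parent — one path of length 2: r = (1/2)^2 = 1/4).
r to a full sibling = 0.5 (full sibs share both parents — two paths of length 2: r = 2·(1/2)^2 = 1/2).
r to a half-niece or half-nephew = 1/8 (half-aunt/uncle↔niece/nephew: one path of length 3: r = (1/2)^3 = 1/8).
Summing one r·B term per recipient: 1·0.25·0.451 + 1·0.5·0.158 + 3·0.125·0.32 = 0.31175.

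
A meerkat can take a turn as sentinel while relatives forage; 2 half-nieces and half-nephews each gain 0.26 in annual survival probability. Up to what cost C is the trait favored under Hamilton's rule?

r to a half-niece or half-nephew = 1/8 (half-aunt/uncle↔niece/nephew: one path of length 3: r = (1/2)^3 = 1/8).
Hamilton's rule: n·r·B > C, so the trait is favored while C < n·r·B = 2·0.125·0.26 = 0.065.

0.065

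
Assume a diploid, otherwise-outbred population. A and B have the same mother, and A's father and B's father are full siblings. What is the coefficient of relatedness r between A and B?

0.375

With two independent routes of shared ancestry, r is the sum of the two contributions.
A and B are related in two ways: half-sibs through their shared mother (r = 1/4) and first cousins through their fathers (r = 1/8).
r = 1/4 + 1/8 = 3/8 = 0.375.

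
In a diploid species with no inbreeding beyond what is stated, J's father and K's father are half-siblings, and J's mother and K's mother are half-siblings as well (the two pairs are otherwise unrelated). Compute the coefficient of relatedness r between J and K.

0.125

Wright's path rule: contributions from independent ancestry routes add.
J and K are related in two ways: half first cousins through their fathers (r = 1/16) and half first cousins through their mothers (r = 1/16).
r = 1/16 + 1/16 = 0.125.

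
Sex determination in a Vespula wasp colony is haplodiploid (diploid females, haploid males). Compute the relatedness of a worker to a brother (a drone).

0.25

Her haploid brother carries none of their father's genes and a random half of their mother's genome; that half matches the maternal half of her own genome with probability 1/2: r = 1/2 · 1/2 = 1/4.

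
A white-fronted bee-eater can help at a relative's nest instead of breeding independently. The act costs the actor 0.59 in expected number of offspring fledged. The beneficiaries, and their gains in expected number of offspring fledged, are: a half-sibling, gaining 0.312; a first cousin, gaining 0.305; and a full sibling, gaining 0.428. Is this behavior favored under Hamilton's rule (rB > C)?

Hamilton's rule: the trait is favored when the sum of r·B over every recipient exceeds the actor's cost C.
r to a half-sibling = 1/4 (half-sibs share one parent — one path of length 2: r = (1/2)^2 = 1/4).
r to a first cousin = 1/8 (first cousins share one grandparent pair — two paths of length 4: r = 2·(1/2)^4 = 1/8).
r to a full sibling = 0.5 (full sibs share both parents — two paths of length 2: r = 2·(1/2)^2 = 1/2).
Summing one r·B term per recipient: 1·0.25·0.312 + 1·0.125·0.305 + 1·0.5·0.428 = 0.330125.
0.330125 < 0.59: the indirect benefit is less than the cost.

No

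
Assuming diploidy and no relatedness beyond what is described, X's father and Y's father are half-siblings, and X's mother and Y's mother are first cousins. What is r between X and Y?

Relatedness sums over independent paths through distinct common ancestors.
X and Y are related in two ways: half first cousins through their fathers (r = 1/16) and second cousins through their mothers (r = 1/32).
r = 1/16 + 1/32 = 3/32 = 0.09375.

0.09375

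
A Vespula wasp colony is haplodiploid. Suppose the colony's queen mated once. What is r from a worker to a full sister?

Haplodiploid full sisters inherit their father's entire haploid genome identically (contributing 1/2) and on average half of their mother's contribution (1/2 · 1/2 = 1/4); r = 1/2 + 1/4 = 3/4.

0.75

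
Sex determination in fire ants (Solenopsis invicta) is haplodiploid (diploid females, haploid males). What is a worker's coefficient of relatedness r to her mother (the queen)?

One meiotic link between diploid queen and diploid daughter: r = 1/2.

0.5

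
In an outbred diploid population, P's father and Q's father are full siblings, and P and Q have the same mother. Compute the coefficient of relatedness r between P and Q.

0.375

Relatedness sums over independent paths through distinct common ancestors.
P and Q are related in two ways: first cousins through their fathers (r = 1/8) and half-sibs through their shared mother (r = 1/4).
r = 1/8 + 1/4 = 0.375.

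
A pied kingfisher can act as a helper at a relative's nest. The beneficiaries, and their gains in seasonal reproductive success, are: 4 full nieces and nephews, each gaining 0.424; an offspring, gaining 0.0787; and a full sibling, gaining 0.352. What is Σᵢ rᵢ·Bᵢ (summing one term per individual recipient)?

r to a full niece or nephew = 1/4 (full aunt/uncle↔niece/nephew: two paths of length 3 through the shared grandparent pair: r = 2·(1/2)^3 = 1/4).
r to an offspring = 0.5 (one parent–offspring link: r = (1/2)^1 = 1/2).
r to a full sibling = 0.5 (full sibs share both parents — two paths of length 2: r = 2·(1/2)^2 = 1/2).
Summing one r·B term per recipient: 4·0.25·0.424 + 1·0.5·0.0787 + 1·0.5·0.352 = 0.63935.

0.63935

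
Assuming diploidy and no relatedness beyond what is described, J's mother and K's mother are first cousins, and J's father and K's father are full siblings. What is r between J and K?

0.15625

Independent pedigree routes through distinct common ancestors add.
J and K are related in two ways: second cousins through their mothers (r = 1/32) and first cousins through their fathers (r = 1/8).
r = 1/32 + 1/8 = 5/32 = 0.15625.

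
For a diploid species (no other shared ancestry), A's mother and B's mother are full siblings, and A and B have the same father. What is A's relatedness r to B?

Relatedness sums over independent paths through distinct common ancestors.
A and B are related in two ways: first cousins through their mothers (r = 1/8) and half-sibs through their shared father (r = 1/4).
r = 1/8 + 1/4 = 3/8 = 0.375.

0.375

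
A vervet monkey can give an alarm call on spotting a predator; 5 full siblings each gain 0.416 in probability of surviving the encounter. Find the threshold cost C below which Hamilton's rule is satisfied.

1.04

r to a full sibling = 0.5 (full sibs share both parents — two paths of length 2: r = 2·(1/2)^2 = 1/2).
Hamilton's rule: n·r·B > C, so the trait is favored while C < n·r·B = 5·0.5·0.416 = 1.04.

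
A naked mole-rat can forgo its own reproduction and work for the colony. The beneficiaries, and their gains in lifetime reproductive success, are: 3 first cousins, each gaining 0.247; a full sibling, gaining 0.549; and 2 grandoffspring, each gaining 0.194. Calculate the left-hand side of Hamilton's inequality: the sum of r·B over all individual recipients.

0.464125

r to a first cousin = 0.125 (first cousins share one grandparent pair — two paths of length 4: r = 2·(1/2)^4 = 1/8).
r to a full sibling = 0.5 (full sibs share both parents — two paths of length 2: r = 2·(1/2)^2 = 1/2).
r to a grandoffspring = 1/4 (two parent–offspring links: r = (1/2)^2 = 1/4).
Summing one r·B term per recipient: 3·0.125·0.247 + 1·0.5·0.549 + 2·0.25·0.194 = 0.464125.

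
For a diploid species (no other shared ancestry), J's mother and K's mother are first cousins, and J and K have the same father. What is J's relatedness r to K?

0.28125

Wright's path rule: contributions from independent ancestry routes add.
J and K are related in two ways: second cousins through their mothers (r = 1/32) and half-sibs through their shared father (r = 1/4).
r = 1/32 + 1/4 = 9/32 = 0.28125.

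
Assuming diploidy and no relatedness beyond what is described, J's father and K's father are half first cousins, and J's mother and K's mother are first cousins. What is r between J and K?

0.046875

Relatedness sums over independent paths through distinct common ancestors.
J and K are related in two ways: half second cousins through their fathers (r = 1/64) and second cousins through their mothers (r = 1/32).
r = 1/64 + 1/32 = 0.046875.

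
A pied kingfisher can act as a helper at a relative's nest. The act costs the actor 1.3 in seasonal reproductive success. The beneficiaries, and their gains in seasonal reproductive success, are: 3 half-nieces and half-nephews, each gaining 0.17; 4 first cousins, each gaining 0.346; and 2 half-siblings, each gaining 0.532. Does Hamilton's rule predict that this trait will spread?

Hamilton's rule: the trait is favored when the sum of r·B over every recipient exceeds the actor's cost C.
r to a half-niece or half-nephew = 0.125 (half-aunt/uncle↔niece/nephew: one path of length 3: r = (1/2)^3 = 1/8).
r to a first cousin = 0.125 (first cousins share one grandparent pair — two paths of length 4: r = 2·(1/2)^4 = 1/8).
r to a half-sibling = 1/4 (half-sibs share one parent — one path of length 2: r = (1/2)^2 = 1/4).
Summing one r·B term per recipient: 3·0.125·0.17 + 4·0.125·0.346 + 2·0.25·0.532 = 0.50275.
0.50275 < 1.3: the indirect benefit is less than the cost.

No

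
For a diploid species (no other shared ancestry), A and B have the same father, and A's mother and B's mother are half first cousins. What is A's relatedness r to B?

0.265625

Wright's path rule: contributions from independent ancestry routes add.
A and B are related in two ways: half-sibs through their shared father (r = 1/4) and half second cousins through their mothers (r = 1/64).
r = 1/4 + 1/64 = 0.265625.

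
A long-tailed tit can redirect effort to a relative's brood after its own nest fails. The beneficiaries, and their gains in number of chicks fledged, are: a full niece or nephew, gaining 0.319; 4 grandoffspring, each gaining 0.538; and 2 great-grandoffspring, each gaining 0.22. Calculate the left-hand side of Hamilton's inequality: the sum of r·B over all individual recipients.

0.67275

r to a full niece or nephew = 0.25 (full aunt/uncle↔niece/nephew: two paths of length 3 through the shared grandparent pair: r = 2·(1/2)^3 = 1/4).
r to a grandoffspring = 0.25 (two parent–offspring links: r = (1/2)^2 = 1/4).
r to a great-grandoffspring = 1/8 (three parent–offspring links: r = (1/2)^3 = 1/8).
Summing one r·B term per recipient: 1·0.25·0.319 + 4·0.25·0.538 + 2·0.125·0.22 = 0.67275.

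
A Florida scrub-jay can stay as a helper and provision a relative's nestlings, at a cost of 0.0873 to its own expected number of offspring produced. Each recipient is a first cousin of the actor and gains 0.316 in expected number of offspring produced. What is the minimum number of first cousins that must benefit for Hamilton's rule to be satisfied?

r to a first cousin = 0.125 (first cousins share one grandparent pair — two paths of length 4: r = 2·(1/2)^4 = 1/8).
Hamilton's rule: n·r·B > C  ⇒  n > C/(r·B) = 0.0873/(0.125·0.316) = 2.21.
The smallest integer exceeding 2.21 is 3.

3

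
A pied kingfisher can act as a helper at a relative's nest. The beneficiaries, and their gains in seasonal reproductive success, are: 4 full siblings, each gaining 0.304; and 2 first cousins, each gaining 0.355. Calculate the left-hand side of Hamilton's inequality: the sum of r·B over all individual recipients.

r to a full sibling = 1/2 (full sibs share both parents — two paths of length 2: r = 2·(1/2)^2 = 1/2).
r to a first cousin = 1/8 (first cousins share one grandparent pair — two paths of length 4: r = 2·(1/2)^4 = 1/8).
Summing one r·B term per recipient: 4·0.5·0.304 + 2·0.125·0.355 = 0.69675.

0.69675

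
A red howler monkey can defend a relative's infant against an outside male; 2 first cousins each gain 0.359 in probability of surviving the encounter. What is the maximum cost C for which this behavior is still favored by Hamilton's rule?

r to a first cousin = 0.125 (first cousins share one grandparent pair — two paths of length 4: r = 2·(1/2)^4 = 1/8).
Hamilton's rule: n·r·B > C, so the trait is favored while C < n·r·B = 2·0.125·0.359 = 0.08975.

0.08975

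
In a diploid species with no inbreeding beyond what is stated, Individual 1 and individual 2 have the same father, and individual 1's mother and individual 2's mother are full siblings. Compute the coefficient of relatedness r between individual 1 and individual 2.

0.375

With two independent routes of shared ancestry, r is the sum of the two contributions.
Individual 1 and individual 2 are related in two ways: half-sibs through their shared father (r = 1/4) and first cousins through their mothers (r = 1/8).
r = 1/4 + 1/8 = 0.375.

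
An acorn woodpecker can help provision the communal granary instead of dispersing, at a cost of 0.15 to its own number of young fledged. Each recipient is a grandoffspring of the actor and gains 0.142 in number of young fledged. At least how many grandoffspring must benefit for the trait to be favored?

r to a grandoffspring = 1/4 (two parent–offspring links: r = (1/2)^2 = 1/4).
Hamilton's rule: n·r·B > C  ⇒  n > C/(r·B) = 0.15/(0.25·0.142) = 4.225.
The smallest integer exceeding 4.225 is 5.

5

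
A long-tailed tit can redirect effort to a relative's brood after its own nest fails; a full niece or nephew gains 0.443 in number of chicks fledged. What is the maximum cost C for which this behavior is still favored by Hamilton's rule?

0.11075

r to a full niece or nephew = 1/4 (full aunt/uncle↔niece/nephew: two paths of length 3 through the shared grandparent pair: r = 2·(1/2)^3 = 1/4).
Hamilton's rule: n·r·B > C, so the trait is favored while C < n·r·B = 1·0.25·0.443 = 0.11075.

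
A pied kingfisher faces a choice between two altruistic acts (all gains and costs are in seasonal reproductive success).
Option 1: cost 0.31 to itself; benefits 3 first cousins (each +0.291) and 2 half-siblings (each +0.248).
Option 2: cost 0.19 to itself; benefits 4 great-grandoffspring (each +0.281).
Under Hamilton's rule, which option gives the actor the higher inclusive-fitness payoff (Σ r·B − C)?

Option 1: r to a first cousin = 0.125.
Option 1: r to a half-sibling = 0.25.
Option 1: Σ r·B − C = (3·0.125·0.291 + 2·0.25·0.248) − 0.31 = -0.076875.
Option 2: r to a great-grandoffspring = 0.125.
Option 2: Σ r·B − C = (4·0.125·0.281) − 0.19 = -0.0495.
Option 2 has the higher net inclusive-fitness payoff.

Option 2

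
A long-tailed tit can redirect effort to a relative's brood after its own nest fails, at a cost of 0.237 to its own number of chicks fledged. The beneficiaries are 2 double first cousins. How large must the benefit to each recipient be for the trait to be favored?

0.474

r to a double first cousin = 0.25 (double first cousins share both grandparent pairs — four paths of length 4: r = 4·(1/2)^4 = 1/4).
Hamilton's rule with n recipients of equal r: n·r·B > C, so B > C/(n·r) = 0.237/(2·0.25) = 0.474.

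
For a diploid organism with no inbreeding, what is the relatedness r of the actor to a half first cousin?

0.0625

Half first cousins share one grandparent — one path of length 4: r = (1/2)^4 = 1/16.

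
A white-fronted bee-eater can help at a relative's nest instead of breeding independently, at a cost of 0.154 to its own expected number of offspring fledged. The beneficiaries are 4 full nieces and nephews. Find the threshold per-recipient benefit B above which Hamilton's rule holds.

r to a full niece or nephew = 1/4 (full aunt/uncle↔niece/nephew: two paths of length 3 through the shared grandparent pair: r = 2·(1/2)^3 = 1/4).
Hamilton's rule with n recipients of equal r: n·r·B > C, so B > C/(n·r) = 0.154/(4·0.25) = 0.154.

0.154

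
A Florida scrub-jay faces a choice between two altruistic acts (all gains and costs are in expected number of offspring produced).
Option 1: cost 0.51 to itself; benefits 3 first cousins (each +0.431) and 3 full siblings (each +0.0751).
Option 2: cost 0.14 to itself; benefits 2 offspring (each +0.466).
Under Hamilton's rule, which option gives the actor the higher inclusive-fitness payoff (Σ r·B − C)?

Option 2

Option 1: r to a first cousin = 0.125.
Option 1: r to a full sibling = 0.5.
Option 1: Σ r·B − C = (3·0.125·0.431 + 3·0.5·0.0751) − 0.51 = -0.235725.
Option 2: r to an offspring = 0.5.
Option 2: Σ r·B − C = (2·0.5·0.466) − 0.14 = 0.326.
Option 2 has the higher net inclusive-fitness payoff.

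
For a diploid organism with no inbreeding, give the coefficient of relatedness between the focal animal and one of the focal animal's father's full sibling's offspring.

0.125

Each parent–offspring link contributes a factor of 1/2, and independent paths through distinct common ancestors add.
First cousins share one grandparent pair — two paths of length 4: r = 2·(1/2)^4 = 1/8.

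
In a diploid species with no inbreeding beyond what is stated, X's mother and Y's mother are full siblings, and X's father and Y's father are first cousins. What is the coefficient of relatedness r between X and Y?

Relatedness sums over independent paths through distinct common ancestors.
X and Y are related in two ways: first cousins through their mothers (r = 1/8) and second cousins through their fathers (r = 1/32).
r = 1/8 + 1/32 = 5/32 = 0.15625.

0.15625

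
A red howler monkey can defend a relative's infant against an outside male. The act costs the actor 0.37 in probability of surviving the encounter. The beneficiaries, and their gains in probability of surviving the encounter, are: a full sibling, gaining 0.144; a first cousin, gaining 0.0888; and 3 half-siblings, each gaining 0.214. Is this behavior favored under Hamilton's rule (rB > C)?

No

Hamilton's rule: the trait is favored when the sum of r·B over every recipient exceeds the actor's cost C.
r to a full sibling = 0.5 (full sibs share both parents — two paths of length 2: r = 2·(1/2)^2 = 1/2).
r to a first cousin = 0.125 (first cousins share one grandparent pair — two paths of length 4: r = 2·(1/2)^4 = 1/8).
r to a half-sibling = 0.25 (half-sibs share one parent — one path of length 2: r = (1/2)^2 = 1/4).
Summing one r·B term per recipient: 1·0.5·0.144 + 1·0.125·0.0888 + 3·0.25·0.214 = 0.2436.
0.2436 < 0.37: the indirect benefit is less than the cost.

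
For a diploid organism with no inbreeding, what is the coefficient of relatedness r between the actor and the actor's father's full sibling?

0.25

Each parent–offspring link contributes a factor of 1/2, and independent paths through distinct common ancestors add.
Full aunt/uncle↔niece/nephew: two paths of length 3 through the shared grandparent pair: r = 2·(1/2)^3 = 1/4.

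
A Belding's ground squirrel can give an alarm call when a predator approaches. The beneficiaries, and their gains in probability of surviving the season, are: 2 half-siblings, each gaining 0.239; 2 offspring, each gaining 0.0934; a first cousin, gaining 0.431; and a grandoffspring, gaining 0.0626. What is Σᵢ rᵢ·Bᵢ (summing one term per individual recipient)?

0.282425

r to a half-sibling = 1/4 (half-sibs share one parent — one path of length 2: r = (1/2)^2 = 1/4).
r to an offspring = 0.5 (one parent–offspring link: r = (1/2)^1 = 1/2).
r to a first cousin = 1/8 (first cousins share one grandparent pair — two paths of length 4: r = 2·(1/2)^4 = 1/8).
r to a grandoffspring = 1/4 (two parent–offspring links: r = (1/2)^2 = 1/4).
Summing one r·B term per recipient: 2·0.25·0.239 + 2·0.5·0.0934 + 1·0.125·0.431 + 1·0.25·0.0626 = 0.282425.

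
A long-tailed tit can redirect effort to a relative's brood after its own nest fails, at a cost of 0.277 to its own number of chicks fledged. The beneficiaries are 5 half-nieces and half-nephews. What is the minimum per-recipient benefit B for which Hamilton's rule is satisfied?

r to a half-niece or half-nephew = 0.125 (half-aunt/uncle↔niece/nephew: one path of length 3: r = (1/2)^3 = 1/8).
Hamilton's rule with n recipients of equal r: n·r·B > C, so B > C/(n·r) = 0.277/(5·0.125) = 0.4432.

0.4432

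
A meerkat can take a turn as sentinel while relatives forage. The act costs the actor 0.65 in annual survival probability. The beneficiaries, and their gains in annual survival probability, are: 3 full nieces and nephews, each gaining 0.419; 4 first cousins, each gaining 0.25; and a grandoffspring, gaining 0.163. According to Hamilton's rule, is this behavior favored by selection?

Hamilton's rule: the trait is favored when the sum of r·B over every recipient exceeds the actor's cost C.
r to a full niece or nephew = 0.25 (full aunt/uncle↔niece/nephew: two paths of length 3 through the shared grandparent pair: r = 2·(1/2)^3 = 1/4).
r to a first cousin = 0.125 (first cousins share one grandparent pair — two paths of length 4: r = 2·(1/2)^4 = 1/8).
r to a grandoffspring = 0.25 (two parent–offspring links: r = (1/2)^2 = 1/4).
Summing one r·B term per recipient: 3·0.25·0.419 + 4·0.125·0.25 + 1·0.25·0.163 = 0.48.
0.48 < 0.65: the indirect benefit is less than the cost.

No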